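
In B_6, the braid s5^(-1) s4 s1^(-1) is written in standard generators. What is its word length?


The word length counts the number of generators (including inverses).
Listing each generator: s5^(-1), s4, s1^(-1)
There are 3 generators in this braid word.

3


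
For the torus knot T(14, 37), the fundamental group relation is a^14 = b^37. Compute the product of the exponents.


The relation is a^14 = b^37.
Product of exponents = 14 * 37
= 518

518


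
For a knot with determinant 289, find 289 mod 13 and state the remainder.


Step 1: A knot is p-colorable if and only if p divides its determinant.
Step 2: Compute 289 mod 13.
289 = 22 * 13 + 3
Step 3: 289 mod 13 = 3
Step 4: The knot is 13-colorable: no

3


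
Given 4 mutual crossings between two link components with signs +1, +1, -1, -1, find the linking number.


Step 1: Count positive crossings: 2
Step 2: Count negative crossings: 2
Step 3: Sum of signs = 2 - 2 = 0
Step 4: Linking number = sum/2 = 0/2 = 0

0


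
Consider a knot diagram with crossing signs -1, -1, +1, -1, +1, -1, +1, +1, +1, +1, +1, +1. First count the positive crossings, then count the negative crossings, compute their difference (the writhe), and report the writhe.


Step 1: Count positive crossings (+1).
Positive crossings: 8
Step 2: Count negative crossings (-1).
Negative crossings: 4
Step 3: Writhe = (positive) - (negative)
w = 8 - 4 = 4
Step 4: |w| = 4, and w is positive

4


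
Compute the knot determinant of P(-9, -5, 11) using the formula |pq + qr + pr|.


Step 1: Compute pq + qr + pr.
pq = (-9)*(-5) = 45
qr = (-5)*11 = -55
pr = (-9)*11 = -99
pq + qr + pr = 45 + (-55) + (-99) = -109
Step 2: Take absolute value.
det(P(-9,-5,11)) = |-109| = 109

109


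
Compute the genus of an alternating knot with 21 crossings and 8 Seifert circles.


For alternating knots, g = (c - s + 1)/2.
= (21 - 8 + 1)/2
= 14/2 = 7

7


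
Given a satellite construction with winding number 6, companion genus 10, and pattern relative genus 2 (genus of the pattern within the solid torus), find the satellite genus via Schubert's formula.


Schubert: g(satellite) = g_rel(pattern) + |winding| * g(companion),
where g_rel(pattern) is the genus of the pattern relative to the solid torus.
= 2 + 6 * 10
= 2 + 60 = 62

62


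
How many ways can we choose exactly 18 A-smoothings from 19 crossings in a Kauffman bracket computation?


We choose which 18 of 19 crossings get A-smoothings.
C(19, 18) = 19! / (18! * 1!)
= 19

19


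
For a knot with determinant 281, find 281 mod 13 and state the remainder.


Step 1: A knot is p-colorable if and only if p divides its determinant.
Step 2: Compute 281 mod 13.
281 = 21 * 13 + 8
Step 3: 281 mod 13 = 8
Step 4: The knot is 13-colorable: no

8


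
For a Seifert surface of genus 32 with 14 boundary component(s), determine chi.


chi = 2 - 2g - b
= 2 - 2*32 - 14
= 2 - 64 - 14 = -76

-76


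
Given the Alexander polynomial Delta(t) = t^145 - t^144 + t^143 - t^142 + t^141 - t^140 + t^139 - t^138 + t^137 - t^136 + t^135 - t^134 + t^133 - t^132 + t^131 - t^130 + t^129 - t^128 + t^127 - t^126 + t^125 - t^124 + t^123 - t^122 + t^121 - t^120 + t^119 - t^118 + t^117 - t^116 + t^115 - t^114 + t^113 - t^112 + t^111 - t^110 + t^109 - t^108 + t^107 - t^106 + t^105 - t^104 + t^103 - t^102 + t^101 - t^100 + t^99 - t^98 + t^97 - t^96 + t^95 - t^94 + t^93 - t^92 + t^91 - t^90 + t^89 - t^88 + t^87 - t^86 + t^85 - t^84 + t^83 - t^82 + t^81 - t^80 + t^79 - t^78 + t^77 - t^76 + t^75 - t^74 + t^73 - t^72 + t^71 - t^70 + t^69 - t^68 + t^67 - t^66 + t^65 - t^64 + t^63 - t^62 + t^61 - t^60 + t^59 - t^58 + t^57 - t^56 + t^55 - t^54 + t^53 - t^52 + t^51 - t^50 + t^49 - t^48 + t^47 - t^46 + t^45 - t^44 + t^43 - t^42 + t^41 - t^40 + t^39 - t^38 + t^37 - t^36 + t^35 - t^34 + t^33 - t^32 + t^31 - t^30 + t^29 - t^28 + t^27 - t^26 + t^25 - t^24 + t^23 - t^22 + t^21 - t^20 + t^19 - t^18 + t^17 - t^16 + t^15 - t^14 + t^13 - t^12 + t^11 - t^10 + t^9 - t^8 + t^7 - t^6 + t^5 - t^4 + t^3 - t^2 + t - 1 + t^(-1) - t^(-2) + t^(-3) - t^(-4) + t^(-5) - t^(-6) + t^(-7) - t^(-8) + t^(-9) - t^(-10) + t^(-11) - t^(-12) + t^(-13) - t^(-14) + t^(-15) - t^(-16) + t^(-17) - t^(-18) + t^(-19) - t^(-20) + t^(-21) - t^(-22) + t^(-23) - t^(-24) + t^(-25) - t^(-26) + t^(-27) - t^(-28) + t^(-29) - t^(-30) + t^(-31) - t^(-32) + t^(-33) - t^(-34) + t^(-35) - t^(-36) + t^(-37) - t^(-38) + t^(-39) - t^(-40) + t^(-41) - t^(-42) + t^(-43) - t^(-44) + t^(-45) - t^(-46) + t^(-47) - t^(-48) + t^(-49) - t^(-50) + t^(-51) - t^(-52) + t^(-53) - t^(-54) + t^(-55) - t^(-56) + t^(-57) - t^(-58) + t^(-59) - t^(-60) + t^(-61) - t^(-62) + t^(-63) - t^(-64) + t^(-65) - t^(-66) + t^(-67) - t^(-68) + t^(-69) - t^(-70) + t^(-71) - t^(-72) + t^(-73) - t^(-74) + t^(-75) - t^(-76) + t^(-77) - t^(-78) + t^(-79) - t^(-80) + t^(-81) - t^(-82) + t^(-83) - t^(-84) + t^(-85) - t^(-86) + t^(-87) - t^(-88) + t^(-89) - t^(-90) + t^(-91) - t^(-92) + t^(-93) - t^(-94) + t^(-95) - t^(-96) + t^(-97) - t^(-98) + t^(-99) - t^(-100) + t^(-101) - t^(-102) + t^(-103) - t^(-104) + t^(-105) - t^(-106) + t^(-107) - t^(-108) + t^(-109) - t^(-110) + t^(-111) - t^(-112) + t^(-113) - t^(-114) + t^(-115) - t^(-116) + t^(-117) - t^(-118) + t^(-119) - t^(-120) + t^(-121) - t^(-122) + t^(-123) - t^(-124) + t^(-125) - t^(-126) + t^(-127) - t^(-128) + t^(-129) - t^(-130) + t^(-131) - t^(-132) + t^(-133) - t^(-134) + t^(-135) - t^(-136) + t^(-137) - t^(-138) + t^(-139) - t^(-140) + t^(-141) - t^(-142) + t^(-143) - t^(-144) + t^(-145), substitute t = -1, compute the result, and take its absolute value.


Step 1: The polynomial has 291 terms with alternating signs, exponents from 145 down to -145.
Step 2: Substitute t = -1. The i-th term has coefficient (-1)^i and exponent (m-i),
  so its value is (-1)^i * (-1)^(m-i) = (-1)^m = -1 for every i.
Step 3: All 291 terms equal -1, so Delta(-1) = 291 * (-1) = -291
Step 4: |Delta(-1)| = 291

291


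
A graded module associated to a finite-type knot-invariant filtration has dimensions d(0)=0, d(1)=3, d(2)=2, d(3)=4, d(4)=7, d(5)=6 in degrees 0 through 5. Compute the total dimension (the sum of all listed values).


Total dimension = d(0) + d(1) + ... + d(5)
= 0 + 3 + 2 + 4 + 7 + 6
= 22

22


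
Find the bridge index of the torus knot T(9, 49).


The bridge number of T(p,q) is min(p,q).
min(9, 49) = 9

9


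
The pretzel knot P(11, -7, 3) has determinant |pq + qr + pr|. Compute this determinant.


Step 1: Compute pq + qr + pr.
pq = 11*(-7) = -77
qr = (-7)*3 = -21
pr = 11*3 = 33
pq + qr + pr = -77 + (-21) + 33 = -65
Step 2: Take absolute value.
det(P(11,-7,3)) = |-65| = 65

65


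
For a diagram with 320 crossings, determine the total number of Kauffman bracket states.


Each crossing contributes 2 choices (A-smoothing or B-smoothing).
Total states = 2^320 = 2135987035920910082395021706169552114602704522356652769947041607822219725780640550022962086936576

2135987035920910082395021706169552114602704522356652769947041607822219725780640550022962086936576


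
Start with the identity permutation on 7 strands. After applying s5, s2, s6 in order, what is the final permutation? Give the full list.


Starting with identity [1, 2, 3, 4, 5, 6, 7].
Apply generators in sequence:
  After s5: [1, 2, 3, 4, 6, 5, 7]
  After s2: [1, 3, 2, 4, 6, 5, 7]
  After s6: [1, 3, 2, 4, 6, 7, 5]
Final permutation: [1, 3, 2, 4, 6, 7, 5]

[1, 3, 2, 4, 6, 7, 5]


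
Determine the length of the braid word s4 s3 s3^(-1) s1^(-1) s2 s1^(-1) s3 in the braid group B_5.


The word length counts the number of generators (including inverses).
Listing each generator: s4, s3, s3^(-1), s1^(-1), s2, s1^(-1), s3
There are 7 generators in this braid word.

7


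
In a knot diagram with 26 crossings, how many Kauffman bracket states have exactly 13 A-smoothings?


We choose which 13 of 26 crossings get A-smoothings.
C(26, 13) = 26! / (13! * 13!)
= 10400600

10400600


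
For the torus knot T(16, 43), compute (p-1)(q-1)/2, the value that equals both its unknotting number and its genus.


For a torus knot T(p,q), both the unknotting number and genus equal (p-1)(q-1)/2.
= (16-1)(43-1)/2
= 15*42/2
= 630/2 = 315

315


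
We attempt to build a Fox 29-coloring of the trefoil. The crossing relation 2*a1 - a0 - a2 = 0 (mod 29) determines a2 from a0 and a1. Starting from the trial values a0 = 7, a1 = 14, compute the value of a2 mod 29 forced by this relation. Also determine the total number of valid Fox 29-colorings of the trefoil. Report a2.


Step 1: Apply the given crossing relation 2*a1 - a0 - a2 = 0 (mod 29).
  a2 = 2*a1 - a0 mod 29
  a2 = 2*14 - 7 mod 29
  a2 = 28 - 7 mod 29
  a2 = 21 mod 29 = 21
Step 2: The trefoil has determinant 3.
  Number of Fox p-colorings (p prime) is p^2 if p = 3, else p.
  Since 29 does not divide 3, only trivial (constant) colorings exist.
  (So the trial a0 = 7, a1 = 14 with a0 != a1 does NOT extend to a valid coloring of the whole trefoil: the other two crossing relations require 3*(a1 - a0) = 0 (mod 29), which fails.)
  Total colorings = 29
Step 3: a2 = 21, total Fox 29-colorings = 29

21


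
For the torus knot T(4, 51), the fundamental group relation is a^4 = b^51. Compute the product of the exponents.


The relation is a^4 = b^51.
Product of exponents = 4 * 51
= 204

204


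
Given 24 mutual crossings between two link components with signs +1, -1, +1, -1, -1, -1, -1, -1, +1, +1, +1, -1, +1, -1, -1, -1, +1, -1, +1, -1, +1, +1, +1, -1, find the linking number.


Step 1: Count positive crossings: 11
Step 2: Count negative crossings: 13
Step 3: Sum of signs = 11 - 13 = -2
Step 4: Linking number = sum/2 = -2/2 = -1

-1


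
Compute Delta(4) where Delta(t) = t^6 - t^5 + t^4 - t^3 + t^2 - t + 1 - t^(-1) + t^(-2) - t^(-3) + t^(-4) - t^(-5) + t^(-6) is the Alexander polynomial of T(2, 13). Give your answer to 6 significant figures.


Substituting t = 4 into Delta(t) = t^6 - t^5 + t^4 - t^3 + t^2 - t + 1 - t^(-1) + t^(-2) - t^(-3) + t^(-4) - t^(-5) + t^(-6):
Term values: (4096) + (-1024) + (256) + (-64) + (16) + (-4) + (1) + (-0.25) + (0.0625) + (-0.015625) + (0.00390625) + (-0.000976562) + (0.000244141)
Sum = 3276.800049
Rounded to 6 significant figures: 3276.8

3276.8


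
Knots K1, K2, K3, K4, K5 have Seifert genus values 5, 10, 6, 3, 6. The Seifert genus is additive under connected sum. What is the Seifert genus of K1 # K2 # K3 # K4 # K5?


The Seifert genus is additive under connected sum.
Seifert genus(K1 # K2 # K3 # K4 # K5) = (5) + (10) + (6) + (3) + (6)
= 30

30


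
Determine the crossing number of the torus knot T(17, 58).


For a torus knot T(p, q) with gcd(p,q)=1,
the crossing number is min(p*(q-1), q*(p-1)).
p*(q-1) = 17*57 = 969
q*(p-1) = 58*16 = 928
min(969, 928) = 928

928


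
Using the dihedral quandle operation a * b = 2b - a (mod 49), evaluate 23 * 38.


23 * 38 = 2*38 - 23 mod 49
= 76 - 23 mod 49
= 53 mod 49 = 4

4


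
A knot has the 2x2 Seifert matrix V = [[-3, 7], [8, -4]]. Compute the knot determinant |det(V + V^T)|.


Step 1: Form V + V^T where V = [[-3, 7], [8, -4]]
  V^T = [[-3, 8], [7, -4]]
  V + V^T = [[-6, 15], [15, -8]]
Step 2: det(V + V^T) = (-6)*(-8) - 15*15
  = 48 - 225 = -177
Step 3: Knot determinant = |det(V + V^T)| = |-177| = 177

177


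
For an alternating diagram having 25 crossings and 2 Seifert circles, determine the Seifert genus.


For alternating knots, g = (c - s + 1)/2.
= (25 - 2 + 1)/2
= 24/2 = 12

12


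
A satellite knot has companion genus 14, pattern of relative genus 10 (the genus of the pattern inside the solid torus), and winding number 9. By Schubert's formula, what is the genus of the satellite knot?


Schubert: g(satellite) = g_rel(pattern) + |winding| * g(companion),
where g_rel(pattern) is the genus of the pattern relative to the solid torus.
= 10 + 9 * 14
= 10 + 126 = 136

136


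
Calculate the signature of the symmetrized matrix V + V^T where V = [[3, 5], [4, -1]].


Step 1: V + V^T = [[6, 9], [9, -2]]
Step 2: trace = 4, det = -93
Step 3: Discriminant = 4^2 - 4*(-93) = 388
Step 4: Eigenvalues: 11.8489, -7.84886
Step 5: Signature = (# positive eigenvalues) - (# negative eigenvalues) = 0

0


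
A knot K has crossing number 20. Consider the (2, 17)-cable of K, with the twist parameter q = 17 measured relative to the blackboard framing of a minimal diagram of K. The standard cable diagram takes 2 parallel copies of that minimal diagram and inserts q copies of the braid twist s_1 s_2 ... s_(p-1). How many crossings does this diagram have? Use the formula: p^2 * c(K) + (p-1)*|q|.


Step 1: Each of the c(K) crossings of the companion diagram becomes p*p = p^2 crossings among the p parallel strands, and each of the |q| twists s_1 s_2 ... s_(p-1) adds (p-1) crossings.
  Crossings = p^2 * c(K) + (p-1)*|q|
Step 2: = 2^2 * 20 + (2-1)*17
Step 3: = 4*20 + 1*17
Step 4: = 80 + 17 = 97

97


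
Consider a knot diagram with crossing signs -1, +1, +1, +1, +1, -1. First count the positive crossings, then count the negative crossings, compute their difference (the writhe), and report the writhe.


Step 1: Count positive crossings (+1).
Positive crossings: 4
Step 2: Count negative crossings (-1).
Negative crossings: 2
Step 3: Writhe = (positive) - (negative)
w = 4 - 2 = 2
Step 4: |w| = 2, and w is positive

2


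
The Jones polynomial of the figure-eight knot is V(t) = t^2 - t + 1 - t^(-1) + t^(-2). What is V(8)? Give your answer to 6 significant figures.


Substituting t = 8 into V(t) = t^2 - t + 1 - t^(-1) + t^(-2):
  (+)t^(2) = 64
  (-)t^(1) = -8
  (+)t^(0) = 1
  (-)t^(-1) = -0.125
  (+)t^(-2) = 0.015625
Sum = (64) + (-8) + (1) + (-0.125) + (0.015625)
= 56.890625
Rounded to 6 significant figures: 56.8906

56.8906


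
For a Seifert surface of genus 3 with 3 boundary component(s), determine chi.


chi = 2 - 2g - b
= 2 - 2*3 - 3
= 2 - 6 - 3 = -7

-7


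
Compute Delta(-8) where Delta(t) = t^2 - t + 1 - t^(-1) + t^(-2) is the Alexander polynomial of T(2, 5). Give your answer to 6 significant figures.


Substituting t = -8 into Delta(t) = t^2 - t + 1 - t^(-1) + t^(-2):
Term values: (64) + (8) + (1) + (0.125) + (0.015625)
Sum = 73.140625
Rounded to 6 significant figures: 73.1406

73.1406


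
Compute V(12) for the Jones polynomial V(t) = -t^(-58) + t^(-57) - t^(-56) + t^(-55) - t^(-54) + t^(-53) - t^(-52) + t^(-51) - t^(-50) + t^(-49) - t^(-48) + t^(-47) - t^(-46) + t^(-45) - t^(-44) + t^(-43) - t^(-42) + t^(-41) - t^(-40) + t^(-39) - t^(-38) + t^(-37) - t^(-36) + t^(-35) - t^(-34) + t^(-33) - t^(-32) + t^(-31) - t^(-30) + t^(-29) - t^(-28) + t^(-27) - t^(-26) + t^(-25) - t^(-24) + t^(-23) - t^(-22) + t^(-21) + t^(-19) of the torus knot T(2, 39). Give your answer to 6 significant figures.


Substituting t = 12 into V(t) = -t^(-58) + t^(-57) - t^(-56) + t^(-55) - t^(-54) + t^(-53) - t^(-52) + t^(-51) - t^(-50) + t^(-49) - t^(-48) + t^(-47) - t^(-46) + t^(-45) - t^(-44) + t^(-43) - t^(-42) + t^(-41) - t^(-40) + t^(-39) - t^(-38) + t^(-37) - t^(-36) + t^(-35) - t^(-34) + t^(-33) - t^(-32) + t^(-31) - t^(-30) + t^(-29) - t^(-28) + t^(-27) - t^(-26) + t^(-25) - t^(-24) + t^(-23) - t^(-22) + t^(-21) + t^(-19):
  (-)t^(-58) = -2.55557e-63
  (+)t^(-57) = 3.06668e-62
  (-)t^(-56) = -3.68002e-61
  (+)t^(-55) = 4.41602e-60
  (-)t^(-54) = -5.29923e-59
  (+)t^(-53) = 6.35908e-58
  (-)t^(-52) = -7.63089e-57
  (+)t^(-51) = 9.15707e-56
  (-)t^(-50) = -1.09885e-54
  (+)t^(-49) = 1.31862e-53
  (-)t^(-48) = -1.58234e-52
  (+)t^(-47) = 1.89881e-51
  (-)t^(-46) = -2.27857e-50
  (+)t^(-45) = 2.73429e-49
  (-)t^(-44) = -3.28114e-48
  (+)t^(-43) = 3.93737e-47
  (-)t^(-42) = -4.72485e-46
  (+)t^(-41) = 5.66982e-45
  (-)t^(-40) = -6.80378e-44
  (+)t^(-39) = 8.16453e-43
  (-)t^(-38) = -9.79744e-42
  (+)t^(-37) = 1.17569e-40
  (-)t^(-36) = -1.41083e-39
  (+)t^(-35) = 1.693e-38
  (-)t^(-34) = -2.0316e-37
  (+)t^(-33) = 2.43792e-36
  (-)t^(-32) = -2.9255e-35
  (+)t^(-31) = 3.5106e-34
  (-)t^(-30) = -4.21272e-33
  (+)t^(-29) = 5.05526e-32
  (-)t^(-28) = -6.06632e-31
  (+)t^(-27) = 7.27958e-30
  (-)t^(-26) = -8.7355e-29
  (+)t^(-25) = 1.04826e-27
  (-)t^(-24) = -1.25791e-26
  (+)t^(-23) = 1.50949e-25
  (-)t^(-22) = -1.81139e-24
  (+)t^(-21) = 2.17367e-23
  (+)t^(-19) = 3.13009e-21
Sum = (-2.55557e-63) + (3.06668e-62) + (-3.68002e-61) + (4.41602e-60) + (-5.29923e-59) + (6.35908e-58) + (-7.63089e-57) + (9.15707e-56) + (-1.09885e-54) + (1.31862e-53) + (-1.58234e-52) + (1.89881e-51) + (-2.27857e-50) + (2.73429e-49) + (-3.28114e-48) + (3.93737e-47) + (-4.72485e-46) + (5.66982e-45) + (-6.80378e-44) + (8.16453e-43) + (-9.79744e-42) + (1.17569e-40) + (-1.41083e-39) + (1.693e-38) + (-2.0316e-37) + (2.43792e-36) + (-2.9255e-35) + (3.5106e-34) + (-4.21272e-33) + (5.05526e-32) + (-6.06632e-31) + (7.27958e-30) + (-8.7355e-29) + (1.04826e-27) + (-1.25791e-26) + (1.50949e-25) + (-1.81139e-24) + (2.17367e-23) + (3.13009e-21)
= 3.150151053e-21
Rounded to 6 significant figures: 3.15015e-21

3.15015e-21


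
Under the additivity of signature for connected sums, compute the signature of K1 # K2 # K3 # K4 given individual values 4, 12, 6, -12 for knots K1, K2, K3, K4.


The signature is additive under connected sum.
signature(K1 # K2 # K3 # K4) = (4) + (12) + (6) + (-12)
= 10

10


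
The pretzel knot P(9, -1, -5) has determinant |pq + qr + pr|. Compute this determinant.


Step 1: Compute pq + qr + pr.
pq = 9*(-1) = -9
qr = (-1)*(-5) = 5
pr = 9*(-5) = -45
pq + qr + pr = -9 + 5 + (-45) = -49
Step 2: Take absolute value.
det(P(9,-1,-5)) = |-49| = 49

49


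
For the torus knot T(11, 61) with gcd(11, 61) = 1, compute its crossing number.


For a torus knot T(p, q) with gcd(p,q)=1,
the crossing number is min(p*(q-1), q*(p-1)).
p*(q-1) = 11*60 = 660
q*(p-1) = 61*10 = 610
min(660, 610) = 610

610


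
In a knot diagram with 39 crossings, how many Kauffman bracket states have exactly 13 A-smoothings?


We choose which 13 of 39 crossings get A-smoothings.
C(39, 13) = 39! / (13! * 26!)
= 8122425444

8122425444


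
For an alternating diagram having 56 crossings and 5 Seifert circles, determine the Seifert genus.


For alternating knots, g = (c - s + 1)/2.
= (56 - 5 + 1)/2
= 52/2 = 26

26


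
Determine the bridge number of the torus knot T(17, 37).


The bridge number of T(p,q) is min(p,q).
min(17, 37) = 17

17


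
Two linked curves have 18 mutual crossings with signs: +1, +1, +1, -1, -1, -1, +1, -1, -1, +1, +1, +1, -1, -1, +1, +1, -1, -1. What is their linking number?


Step 1: Count positive crossings: 9
Step 2: Count negative crossings: 9
Step 3: Sum of signs = 9 - 9 = 0
Step 4: Linking number = sum/2 = 0/2 = 0

0


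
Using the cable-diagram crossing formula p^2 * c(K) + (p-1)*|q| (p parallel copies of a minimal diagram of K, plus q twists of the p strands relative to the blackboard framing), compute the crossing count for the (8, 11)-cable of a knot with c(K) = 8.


Step 1: Each of the c(K) crossings of the companion diagram becomes p*p = p^2 crossings among the p parallel strands, and each of the |q| twists s_1 s_2 ... s_(p-1) adds (p-1) crossings.
  Crossings = p^2 * c(K) + (p-1)*|q|
Step 2: = 8^2 * 8 + (8-1)*11
Step 3: = 64*8 + 7*11
Step 4: = 512 + 77 = 589

589


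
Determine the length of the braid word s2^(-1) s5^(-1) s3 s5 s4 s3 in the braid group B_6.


The word length counts the number of generators (including inverses).
Listing each generator: s2^(-1), s5^(-1), s3, s5, s4, s3
There are 6 generators in this braid word.

6


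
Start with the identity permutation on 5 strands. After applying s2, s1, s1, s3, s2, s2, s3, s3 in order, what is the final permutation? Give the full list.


Starting with identity [1, 2, 3, 4, 5].
Apply generators in sequence:
  After s2: [1, 3, 2, 4, 5]
  After s1: [3, 1, 2, 4, 5]
  After s1: [1, 3, 2, 4, 5]
  After s3: [1, 3, 4, 2, 5]
  After s2: [1, 4, 3, 2, 5]
  After s2: [1, 3, 4, 2, 5]
  After s3: [1, 3, 2, 4, 5]
  After s3: [1, 3, 4, 2, 5]
Final permutation: [1, 3, 4, 2, 5]

[1, 3, 4, 2, 5]


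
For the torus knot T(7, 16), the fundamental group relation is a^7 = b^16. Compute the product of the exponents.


The relation is a^7 = b^16.
Product of exponents = 7 * 16
= 112

112


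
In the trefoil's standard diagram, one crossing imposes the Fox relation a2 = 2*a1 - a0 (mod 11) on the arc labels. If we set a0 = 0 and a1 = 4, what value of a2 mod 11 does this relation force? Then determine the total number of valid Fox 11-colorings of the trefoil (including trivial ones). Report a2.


Step 1: Apply the given crossing relation 2*a1 - a0 - a2 = 0 (mod 11).
  a2 = 2*a1 - a0 mod 11
  a2 = 2*4 - 0 mod 11
  a2 = 8 - 0 mod 11
  a2 = 8 mod 11 = 8
Step 2: The trefoil has determinant 3.
  Number of Fox p-colorings (p prime) is p^2 if p = 3, else p.
  Since 11 does not divide 3, only trivial (constant) colorings exist.
  (So the trial a0 = 0, a1 = 4 with a0 != a1 does NOT extend to a valid coloring of the whole trefoil: the other two crossing relations require 3*(a1 - a0) = 0 (mod 11), which fails.)
  Total colorings = 11
Step 3: a2 = 8, total Fox 11-colorings = 11

8


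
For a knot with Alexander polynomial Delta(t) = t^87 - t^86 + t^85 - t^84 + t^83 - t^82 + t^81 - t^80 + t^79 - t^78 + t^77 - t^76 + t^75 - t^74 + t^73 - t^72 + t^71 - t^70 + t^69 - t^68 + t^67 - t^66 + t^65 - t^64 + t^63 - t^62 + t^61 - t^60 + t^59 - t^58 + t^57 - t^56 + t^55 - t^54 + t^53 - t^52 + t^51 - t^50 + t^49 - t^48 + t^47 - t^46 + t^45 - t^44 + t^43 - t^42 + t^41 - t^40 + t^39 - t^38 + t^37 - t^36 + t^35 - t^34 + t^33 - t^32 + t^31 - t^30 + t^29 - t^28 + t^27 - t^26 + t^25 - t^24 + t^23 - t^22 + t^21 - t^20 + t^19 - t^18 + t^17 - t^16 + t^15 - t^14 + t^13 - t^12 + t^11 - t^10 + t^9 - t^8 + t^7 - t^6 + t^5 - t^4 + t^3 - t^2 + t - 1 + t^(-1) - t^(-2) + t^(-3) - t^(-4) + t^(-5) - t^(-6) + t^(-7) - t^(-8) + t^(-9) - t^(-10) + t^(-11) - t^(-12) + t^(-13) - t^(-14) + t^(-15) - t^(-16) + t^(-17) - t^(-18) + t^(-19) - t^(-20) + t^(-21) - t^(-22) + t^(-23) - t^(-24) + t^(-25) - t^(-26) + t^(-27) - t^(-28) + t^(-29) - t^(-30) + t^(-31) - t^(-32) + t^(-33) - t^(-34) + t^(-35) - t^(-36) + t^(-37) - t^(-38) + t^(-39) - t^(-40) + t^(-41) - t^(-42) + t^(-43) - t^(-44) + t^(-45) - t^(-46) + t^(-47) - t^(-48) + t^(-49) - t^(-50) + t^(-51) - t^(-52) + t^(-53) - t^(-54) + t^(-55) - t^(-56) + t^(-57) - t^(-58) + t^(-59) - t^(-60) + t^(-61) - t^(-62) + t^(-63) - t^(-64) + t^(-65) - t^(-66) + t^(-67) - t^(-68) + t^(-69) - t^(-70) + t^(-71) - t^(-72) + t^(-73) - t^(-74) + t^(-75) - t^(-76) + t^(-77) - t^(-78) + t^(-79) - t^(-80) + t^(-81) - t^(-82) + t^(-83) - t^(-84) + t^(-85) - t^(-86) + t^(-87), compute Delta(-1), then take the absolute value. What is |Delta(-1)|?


Step 1: The polynomial has 175 terms with alternating signs, exponents from 87 down to -87.
Step 2: Substitute t = -1. The i-th term has coefficient (-1)^i and exponent (m-i),
  so its value is (-1)^i * (-1)^(m-i) = (-1)^m = -1 for every i.
Step 3: All 175 terms equal -1, so Delta(-1) = 175 * (-1) = -175
Step 4: |Delta(-1)| = 175

175


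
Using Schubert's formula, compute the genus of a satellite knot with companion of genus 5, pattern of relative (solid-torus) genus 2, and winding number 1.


Schubert: g(satellite) = g_rel(pattern) + |winding| * g(companion),
where g_rel(pattern) is the genus of the pattern relative to the solid torus.
= 2 + 1 * 5
= 2 + 5 = 7

7


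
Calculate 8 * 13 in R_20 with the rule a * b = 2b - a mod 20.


8 * 13 = 2*13 - 8 mod 20
= 26 - 8 mod 20
= 18 mod 20 = 18

18


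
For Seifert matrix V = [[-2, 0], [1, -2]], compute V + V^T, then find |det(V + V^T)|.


Step 1: Form V + V^T where V = [[-2, 0], [1, -2]]
  V^T = [[-2, 1], [0, -2]]
  V + V^T = [[-4, 1], [1, -4]]
Step 2: det(V + V^T) = (-4)*(-4) - 1*1
  = 16 - 1 = 15
Step 3: Knot determinant = |det(V + V^T)| = |15| = 15

15


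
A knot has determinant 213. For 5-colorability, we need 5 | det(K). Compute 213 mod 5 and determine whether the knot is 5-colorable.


Step 1: A knot is p-colorable if and only if p divides its determinant.
Step 2: Compute 213 mod 5.
213 = 42 * 5 + 3
Step 3: 213 mod 5 = 3
Step 4: The knot is 5-colorable: no

3


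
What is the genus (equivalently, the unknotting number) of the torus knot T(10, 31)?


For a torus knot T(p,q), both the unknotting number and genus equal (p-1)(q-1)/2.
= (10-1)(31-1)/2
= 9*30/2
= 270/2 = 135

135


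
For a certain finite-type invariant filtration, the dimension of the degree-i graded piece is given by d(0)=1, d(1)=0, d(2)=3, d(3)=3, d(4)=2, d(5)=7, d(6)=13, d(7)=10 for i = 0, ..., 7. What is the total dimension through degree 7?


Total dimension = d(0) + d(1) + ... + d(7)
= 1 + 0 + 3 + 3 + 2 + 7 + 13 + 10
= 39

39


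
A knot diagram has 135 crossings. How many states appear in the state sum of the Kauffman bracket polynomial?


Each crossing contributes 2 choices (A-smoothing or B-smoothing).
Total states = 2^135 = 43556142965880123323311949751266331066368

43556142965880123323311949751266331066368


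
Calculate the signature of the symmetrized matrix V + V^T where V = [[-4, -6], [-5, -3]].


Step 1: V + V^T = [[-8, -11], [-11, -6]]
Step 2: trace = -14, det = -73
Step 3: Discriminant = (-14)^2 - 4*(-73) = 488
Step 4: Eigenvalues: 4.04536, -18.0454
Step 5: Signature = (# positive eigenvalues) - (# negative eigenvalues) = 0

0


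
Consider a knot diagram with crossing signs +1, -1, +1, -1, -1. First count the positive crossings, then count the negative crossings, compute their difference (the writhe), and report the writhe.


Step 1: Count positive crossings (+1).
Positive crossings: 2
Step 2: Count negative crossings (-1).
Negative crossings: 3
Step 3: Writhe = (positive) - (negative)
w = 2 - 3 = -1
Step 4: |w| = 1, and w is negative

-1


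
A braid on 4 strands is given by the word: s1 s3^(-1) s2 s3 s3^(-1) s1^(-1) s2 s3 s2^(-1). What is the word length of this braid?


The word length counts the number of generators (including inverses).
Listing each generator: s1, s3^(-1), s2, s3, s3^(-1), s1^(-1), s2, s3, s2^(-1)
There are 9 generators in this braid word.

9


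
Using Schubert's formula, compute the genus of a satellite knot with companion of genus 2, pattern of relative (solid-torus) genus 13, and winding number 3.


Schubert: g(satellite) = g_rel(pattern) + |winding| * g(companion),
where g_rel(pattern) is the genus of the pattern relative to the solid torus.
= 13 + 3 * 2
= 13 + 6 = 19

19


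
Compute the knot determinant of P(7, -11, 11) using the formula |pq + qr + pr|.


Step 1: Compute pq + qr + pr.
pq = 7*(-11) = -77
qr = (-11)*11 = -121
pr = 7*11 = 77
pq + qr + pr = -77 + (-121) + 77 = -121
Step 2: Take absolute value.
det(P(7,-11,11)) = |-121| = 121

121


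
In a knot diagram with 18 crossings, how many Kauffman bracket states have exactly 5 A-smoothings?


We choose which 5 of 18 crossings get A-smoothings.
C(18, 5) = 18! / (5! * 13!)
= 8568

8568


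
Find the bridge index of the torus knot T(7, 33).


The bridge number of T(p,q) is min(p,q).
min(7, 33) = 7

7


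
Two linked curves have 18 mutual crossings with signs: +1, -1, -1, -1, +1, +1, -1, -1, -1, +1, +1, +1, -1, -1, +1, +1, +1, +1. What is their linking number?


Step 1: Count positive crossings: 10
Step 2: Count negative crossings: 8
Step 3: Sum of signs = 10 - 8 = 2
Step 4: Linking number = sum/2 = 2/2 = 1

1


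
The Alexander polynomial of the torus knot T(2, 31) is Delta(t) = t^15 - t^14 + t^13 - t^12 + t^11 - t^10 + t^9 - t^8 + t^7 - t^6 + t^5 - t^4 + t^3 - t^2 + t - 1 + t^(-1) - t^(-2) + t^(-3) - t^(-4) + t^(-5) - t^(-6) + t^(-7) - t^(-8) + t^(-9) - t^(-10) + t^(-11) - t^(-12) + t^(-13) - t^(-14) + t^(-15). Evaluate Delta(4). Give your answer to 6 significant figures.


Substituting t = 4 into Delta(t) = t^15 - t^14 + t^13 - t^12 + t^11 - t^10 + t^9 - t^8 + t^7 - t^6 + t^5 - t^4 + t^3 - t^2 + t - 1 + t^(-1) - t^(-2) + t^(-3) - t^(-4) + t^(-5) - t^(-6) + t^(-7) - t^(-8) + t^(-9) - t^(-10) + t^(-11) - t^(-12) + t^(-13) - t^(-14) + t^(-15):
Term values: (1073741824) + (-268435456) + (67108864) + (-16777216) + (4194304) + (-1048576) + (262144) + (-65536) + (16384) + (-4096) + (1024) + (-256) + (64) + (-16) + (4) + (-1) + (0.25) + (-0.0625) + (0.015625) + (-0.00390625) + (0.000976562) + (-0.000244141) + (6.10352e-05) + (-1.52588e-05) + (3.8147e-06) + (-9.53674e-07) + (2.38419e-07) + (-5.96046e-08) + (1.49012e-08) + (-3.72529e-09) + (9.31323e-10)
Sum = 858993459.2
Rounded to 6 significant figures: 8.58993e+08

8.58993e+08


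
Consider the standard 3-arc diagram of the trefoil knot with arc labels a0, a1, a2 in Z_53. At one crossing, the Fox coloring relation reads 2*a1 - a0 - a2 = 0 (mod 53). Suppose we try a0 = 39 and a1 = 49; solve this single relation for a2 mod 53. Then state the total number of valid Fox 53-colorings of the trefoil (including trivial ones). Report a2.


Step 1: Apply the given crossing relation 2*a1 - a0 - a2 = 0 (mod 53).
  a2 = 2*a1 - a0 mod 53
  a2 = 2*49 - 39 mod 53
  a2 = 98 - 39 mod 53
  a2 = 59 mod 53 = 6
Step 2: The trefoil has determinant 3.
  Number of Fox p-colorings (p prime) is p^2 if p = 3, else p.
  Since 53 does not divide 3, only trivial (constant) colorings exist.
  (So the trial a0 = 39, a1 = 49 with a0 != a1 does NOT extend to a valid coloring of the whole trefoil: the other two crossing relations require 3*(a1 - a0) = 0 (mod 53), which fails.)
  Total colorings = 53
Step 3: a2 = 6, total Fox 53-colorings = 53

6


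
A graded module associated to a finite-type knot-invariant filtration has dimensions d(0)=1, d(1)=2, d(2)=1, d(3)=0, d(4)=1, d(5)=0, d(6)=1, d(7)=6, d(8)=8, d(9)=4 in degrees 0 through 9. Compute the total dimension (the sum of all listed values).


Total dimension = d(0) + d(1) + ... + d(9)
= 1 + 2 + 1 + 0 + 1 + 0 + 1 + 6 + 8 + 4
= 24

24


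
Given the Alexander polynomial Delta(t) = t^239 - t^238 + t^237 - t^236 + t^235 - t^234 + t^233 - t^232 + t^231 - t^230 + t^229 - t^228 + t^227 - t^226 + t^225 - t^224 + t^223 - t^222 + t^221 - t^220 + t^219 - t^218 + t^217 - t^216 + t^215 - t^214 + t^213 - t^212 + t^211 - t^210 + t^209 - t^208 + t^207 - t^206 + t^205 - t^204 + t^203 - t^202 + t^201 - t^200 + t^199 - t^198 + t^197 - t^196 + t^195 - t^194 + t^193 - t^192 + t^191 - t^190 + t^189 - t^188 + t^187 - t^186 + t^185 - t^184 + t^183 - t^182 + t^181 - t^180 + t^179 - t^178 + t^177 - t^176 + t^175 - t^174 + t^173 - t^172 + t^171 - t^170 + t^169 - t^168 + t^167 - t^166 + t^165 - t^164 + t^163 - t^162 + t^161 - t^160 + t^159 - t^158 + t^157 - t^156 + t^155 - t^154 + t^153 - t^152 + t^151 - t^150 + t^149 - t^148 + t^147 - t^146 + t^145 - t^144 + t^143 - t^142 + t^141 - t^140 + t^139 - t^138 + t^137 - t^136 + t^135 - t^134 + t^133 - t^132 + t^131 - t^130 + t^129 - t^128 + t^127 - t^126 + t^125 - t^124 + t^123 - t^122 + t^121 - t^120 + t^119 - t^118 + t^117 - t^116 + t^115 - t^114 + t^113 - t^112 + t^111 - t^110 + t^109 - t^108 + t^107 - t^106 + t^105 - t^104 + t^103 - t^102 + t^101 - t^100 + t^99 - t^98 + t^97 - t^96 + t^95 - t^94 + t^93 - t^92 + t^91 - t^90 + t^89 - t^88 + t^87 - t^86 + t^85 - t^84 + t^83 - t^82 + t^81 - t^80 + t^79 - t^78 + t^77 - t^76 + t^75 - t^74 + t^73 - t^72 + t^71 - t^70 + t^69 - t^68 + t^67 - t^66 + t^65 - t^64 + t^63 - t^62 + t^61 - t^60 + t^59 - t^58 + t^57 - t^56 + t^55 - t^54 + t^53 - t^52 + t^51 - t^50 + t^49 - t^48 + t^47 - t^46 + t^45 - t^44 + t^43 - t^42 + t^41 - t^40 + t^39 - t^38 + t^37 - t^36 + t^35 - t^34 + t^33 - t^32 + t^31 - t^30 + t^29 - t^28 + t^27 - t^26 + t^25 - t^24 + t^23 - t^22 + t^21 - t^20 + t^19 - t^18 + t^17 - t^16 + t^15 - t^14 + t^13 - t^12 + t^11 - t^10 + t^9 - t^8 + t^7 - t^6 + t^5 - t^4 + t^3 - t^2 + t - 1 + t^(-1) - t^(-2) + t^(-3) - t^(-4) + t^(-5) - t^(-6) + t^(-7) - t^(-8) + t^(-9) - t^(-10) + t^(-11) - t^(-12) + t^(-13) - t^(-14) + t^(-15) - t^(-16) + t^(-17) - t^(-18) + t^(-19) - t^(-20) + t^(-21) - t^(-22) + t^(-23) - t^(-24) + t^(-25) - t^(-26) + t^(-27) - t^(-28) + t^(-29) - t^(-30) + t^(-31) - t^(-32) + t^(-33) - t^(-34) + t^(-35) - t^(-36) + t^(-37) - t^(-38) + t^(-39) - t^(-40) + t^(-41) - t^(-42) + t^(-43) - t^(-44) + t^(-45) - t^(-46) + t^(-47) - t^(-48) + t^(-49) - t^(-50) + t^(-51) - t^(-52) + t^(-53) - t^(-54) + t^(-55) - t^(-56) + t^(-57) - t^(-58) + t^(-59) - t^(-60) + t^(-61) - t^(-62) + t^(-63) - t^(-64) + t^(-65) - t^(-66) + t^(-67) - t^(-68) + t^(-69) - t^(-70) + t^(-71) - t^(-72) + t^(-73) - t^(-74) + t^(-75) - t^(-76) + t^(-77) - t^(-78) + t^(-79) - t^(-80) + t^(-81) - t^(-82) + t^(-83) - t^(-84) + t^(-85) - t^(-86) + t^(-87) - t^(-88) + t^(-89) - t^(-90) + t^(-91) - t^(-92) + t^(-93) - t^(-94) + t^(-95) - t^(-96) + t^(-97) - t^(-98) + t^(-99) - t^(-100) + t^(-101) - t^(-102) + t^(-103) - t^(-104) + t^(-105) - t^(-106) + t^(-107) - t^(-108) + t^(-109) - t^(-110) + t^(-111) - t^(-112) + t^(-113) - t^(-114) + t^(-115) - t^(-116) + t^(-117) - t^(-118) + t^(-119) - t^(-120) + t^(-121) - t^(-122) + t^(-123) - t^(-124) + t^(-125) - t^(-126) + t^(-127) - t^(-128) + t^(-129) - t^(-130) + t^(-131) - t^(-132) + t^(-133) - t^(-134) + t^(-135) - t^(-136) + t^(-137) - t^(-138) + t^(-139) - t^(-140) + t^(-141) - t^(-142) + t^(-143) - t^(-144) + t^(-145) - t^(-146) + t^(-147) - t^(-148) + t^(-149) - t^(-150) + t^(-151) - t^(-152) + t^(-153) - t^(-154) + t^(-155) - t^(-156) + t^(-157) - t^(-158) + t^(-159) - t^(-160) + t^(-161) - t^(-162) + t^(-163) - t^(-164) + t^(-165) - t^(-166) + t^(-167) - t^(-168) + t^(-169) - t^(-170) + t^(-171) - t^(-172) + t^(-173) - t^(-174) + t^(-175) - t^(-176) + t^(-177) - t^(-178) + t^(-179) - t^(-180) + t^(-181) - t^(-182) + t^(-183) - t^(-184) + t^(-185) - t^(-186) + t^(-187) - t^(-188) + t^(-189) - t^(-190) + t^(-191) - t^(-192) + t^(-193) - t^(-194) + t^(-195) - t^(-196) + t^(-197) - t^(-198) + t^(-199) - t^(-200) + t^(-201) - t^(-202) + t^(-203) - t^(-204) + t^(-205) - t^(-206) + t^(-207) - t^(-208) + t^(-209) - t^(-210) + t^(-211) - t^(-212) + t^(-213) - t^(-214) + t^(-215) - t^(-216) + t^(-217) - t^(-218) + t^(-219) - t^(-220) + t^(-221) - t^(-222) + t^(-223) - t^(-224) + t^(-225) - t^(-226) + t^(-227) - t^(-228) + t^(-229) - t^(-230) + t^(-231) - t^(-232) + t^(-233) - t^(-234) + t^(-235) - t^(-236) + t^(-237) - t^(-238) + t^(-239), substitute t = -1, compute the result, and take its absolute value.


Step 1: The polynomial has 479 terms with alternating signs, exponents from 239 down to -239.
Step 2: Substitute t = -1. The i-th term has coefficient (-1)^i and exponent (m-i),
  so its value is (-1)^i * (-1)^(m-i) = (-1)^m = -1 for every i.
Step 3: All 479 terms equal -1, so Delta(-1) = 479 * (-1) = -479
Step 4: |Delta(-1)| = 479

479


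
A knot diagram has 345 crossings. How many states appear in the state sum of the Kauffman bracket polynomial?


Each crossing contributes 2 choices (A-smoothing or B-smoothing).
Total states = 2^345 = 71671831749689734737838152978190216899892655911508785116799651230841339877765150252188079784691427704832

71671831749689734737838152978190216899892655911508785116799651230841339877765150252188079784691427704832


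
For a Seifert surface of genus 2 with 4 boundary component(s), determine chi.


chi = 2 - 2g - b
= 2 - 2*2 - 4
= 2 - 4 - 4 = -6

-6


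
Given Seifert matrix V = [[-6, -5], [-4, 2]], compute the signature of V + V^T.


Step 1: V + V^T = [[-12, -9], [-9, 4]]
Step 2: trace = -8, det = -129
Step 3: Discriminant = (-8)^2 - 4*(-129) = 580
Step 4: Eigenvalues: 8.04159, -16.0416
Step 5: Signature = (# positive eigenvalues) - (# negative eigenvalues) = 0

0


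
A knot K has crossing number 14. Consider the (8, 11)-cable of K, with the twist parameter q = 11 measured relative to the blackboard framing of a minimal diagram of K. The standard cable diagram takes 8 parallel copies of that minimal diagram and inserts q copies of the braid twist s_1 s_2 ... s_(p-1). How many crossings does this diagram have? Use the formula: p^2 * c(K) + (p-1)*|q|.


Step 1: Each of the c(K) crossings of the companion diagram becomes p*p = p^2 crossings among the p parallel strands, and each of the |q| twists s_1 s_2 ... s_(p-1) adds (p-1) crossings.
  Crossings = p^2 * c(K) + (p-1)*|q|
Step 2: = 8^2 * 14 + (8-1)*11
Step 3: = 64*14 + 7*11
Step 4: = 896 + 77 = 973

973


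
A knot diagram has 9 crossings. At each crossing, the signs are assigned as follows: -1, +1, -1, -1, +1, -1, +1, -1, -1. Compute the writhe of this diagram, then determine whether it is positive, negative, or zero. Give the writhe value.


Step 1: Count positive crossings (+1).
Positive crossings: 3
Step 2: Count negative crossings (-1).
Negative crossings: 6
Step 3: Writhe = (positive) - (negative)
w = 3 - 6 = -3
Step 4: |w| = 3, and w is negative

-3


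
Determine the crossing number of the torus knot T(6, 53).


For a torus knot T(p, q) with gcd(p,q)=1,
the crossing number is min(p*(q-1), q*(p-1)).
p*(q-1) = 6*52 = 312
q*(p-1) = 53*5 = 265
min(312, 265) = 265

265


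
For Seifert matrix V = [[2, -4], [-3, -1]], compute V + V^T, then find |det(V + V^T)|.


Step 1: Form V + V^T where V = [[2, -4], [-3, -1]]
  V^T = [[2, -3], [-4, -1]]
  V + V^T = [[4, -7], [-7, -2]]
Step 2: det(V + V^T) = 4*(-2) - (-7)*(-7)
  = -8 - 49 = -57
Step 3: Knot determinant = |det(V + V^T)| = |-57| = 57

57


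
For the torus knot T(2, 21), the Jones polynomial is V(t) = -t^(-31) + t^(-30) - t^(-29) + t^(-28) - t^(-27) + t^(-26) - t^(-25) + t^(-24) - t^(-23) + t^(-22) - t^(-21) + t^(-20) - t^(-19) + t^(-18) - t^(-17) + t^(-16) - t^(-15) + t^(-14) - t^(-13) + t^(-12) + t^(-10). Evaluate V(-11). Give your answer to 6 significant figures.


Substituting t = -11 into V(t) = -t^(-31) + t^(-30) - t^(-29) + t^(-28) - t^(-27) + t^(-26) - t^(-25) + t^(-24) - t^(-23) + t^(-22) - t^(-21) + t^(-20) - t^(-19) + t^(-18) - t^(-17) + t^(-16) - t^(-15) + t^(-14) - t^(-13) + t^(-12) + t^(-10):
  (-)t^(-31) = 5.20987e-33
  (+)t^(-30) = 5.73086e-32
  (-)t^(-29) = 6.30394e-31
  (+)t^(-28) = 6.93433e-30
  (-)t^(-27) = 7.62777e-29
  (+)t^(-26) = 8.39055e-28
  (-)t^(-25) = 9.2296e-27
  (+)t^(-24) = 1.01526e-25
  (-)t^(-23) = 1.11678e-24
  (+)t^(-22) = 1.22846e-23
  (-)t^(-21) = 1.35131e-22
  (+)t^(-20) = 1.48644e-21
  (-)t^(-19) = 1.63508e-20
  (+)t^(-18) = 1.79859e-19
  (-)t^(-17) = 1.97845e-18
  (+)t^(-16) = 2.17629e-17
  (-)t^(-15) = 2.39392e-16
  (+)t^(-14) = 2.63331e-15
  (-)t^(-13) = 2.89664e-14
  (+)t^(-12) = 3.18631e-13
  (+)t^(-10) = 3.85543e-11
Sum = (5.20987e-33) + (5.73086e-32) + (6.30394e-31) + (6.93433e-30) + (7.62777e-29) + (8.39055e-28) + (9.2296e-27) + (1.01526e-25) + (1.11678e-24) + (1.22846e-23) + (1.35131e-22) + (1.48644e-21) + (1.63508e-20) + (1.79859e-19) + (1.97845e-18) + (2.17629e-17) + (2.39392e-16) + (2.63331e-15) + (2.89664e-14) + (3.18631e-13) + (3.85543e-11)
= 3.890482284e-11
Rounded to 6 significant figures: 3.89048e-11

3.89048e-11


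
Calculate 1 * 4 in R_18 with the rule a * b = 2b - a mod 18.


1 * 4 = 2*4 - 1 mod 18
= 8 - 1 mod 18
= 7 mod 18 = 7

7


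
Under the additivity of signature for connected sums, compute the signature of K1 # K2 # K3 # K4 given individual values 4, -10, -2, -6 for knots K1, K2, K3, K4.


The signature is additive under connected sum.
signature(K1 # K2 # K3 # K4) = (4) + (-10) + (-2) + (-6)
= -14

-14


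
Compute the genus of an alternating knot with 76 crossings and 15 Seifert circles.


For alternating knots, g = (c - s + 1)/2.
= (76 - 15 + 1)/2
= 62/2 = 31

31


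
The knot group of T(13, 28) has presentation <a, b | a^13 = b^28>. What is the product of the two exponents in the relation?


The relation is a^13 = b^28.
Product of exponents = 13 * 28
= 364

364


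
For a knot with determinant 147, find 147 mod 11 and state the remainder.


Step 1: A knot is p-colorable if and only if p divides its determinant.
Step 2: Compute 147 mod 11.
147 = 13 * 11 + 4
Step 3: 147 mod 11 = 4
Step 4: The knot is 11-colorable: no

4


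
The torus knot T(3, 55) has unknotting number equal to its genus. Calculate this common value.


For a torus knot T(p,q), both the unknotting number and genus equal (p-1)(q-1)/2.
= (3-1)(55-1)/2
= 2*54/2
= 108/2 = 54

54


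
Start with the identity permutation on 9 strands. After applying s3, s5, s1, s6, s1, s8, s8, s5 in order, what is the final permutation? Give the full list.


Starting with identity [1, 2, 3, 4, 5, 6, 7, 8, 9].
Apply generators in sequence:
  After s3: [1, 2, 4, 3, 5, 6, 7, 8, 9]
  After s5: [1, 2, 4, 3, 6, 5, 7, 8, 9]
  After s1: [2, 1, 4, 3, 6, 5, 7, 8, 9]
  After s6: [2, 1, 4, 3, 6, 7, 5, 8, 9]
  After s1: [1, 2, 4, 3, 6, 7, 5, 8, 9]
  After s8: [1, 2, 4, 3, 6, 7, 5, 9, 8]
  After s8: [1, 2, 4, 3, 6, 7, 5, 8, 9]
  After s5: [1, 2, 4, 3, 7, 6, 5, 8, 9]
Final permutation: [1, 2, 4, 3, 7, 6, 5, 8, 9]

[1, 2, 4, 3, 7, 6, 5, 8, 9]
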